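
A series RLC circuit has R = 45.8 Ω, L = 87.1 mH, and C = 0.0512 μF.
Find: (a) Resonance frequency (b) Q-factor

Step 1 — Resonance condition Im(Z)=0 gives ω₀ = 1/√(LC).
Step 2 — ω₀ = 1/√(0.0871·5.12e-08) = 1.497e+04 rad/s.
Step 3 — f₀ = ω₀/(2π) = 2383 Hz.
Step 4 — Series Q: Q = ω₀L/R = 1.497e+04·0.0871/45.8 = 28.48.

(a) f₀ = 2383 Hz  (b) Q = 28.48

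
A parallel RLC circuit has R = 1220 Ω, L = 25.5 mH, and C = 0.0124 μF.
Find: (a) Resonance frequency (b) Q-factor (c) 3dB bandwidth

Step 1 — Resonance: ω₀ = 1/√(LC) = 1/√(0.0255·1.24e-08) = 5.624e+04 rad/s.
Step 2 — f₀ = ω₀/(2π) = 8950 Hz.
Step 3 — Parallel Q: Q = R/(ω₀L) = 1220/(5.624e+04·0.0255) = 0.8507.
Step 4 — Bandwidth: Δω = ω₀/Q = 6.61e+04 rad/s; BW = Δω/(2π) = 1.052e+04 Hz.

(a) f₀ = 8950 Hz  (b) Q = 0.8507  (c) BW = 1.052e+04 Hz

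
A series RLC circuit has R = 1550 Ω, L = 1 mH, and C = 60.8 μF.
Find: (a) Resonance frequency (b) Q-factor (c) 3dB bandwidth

Step 1 — Resonance: ω₀ = 1/√(LC) = 1/√(0.001·6.08e-05) = 4056 rad/s.
Step 2 — f₀ = ω₀/(2π) = 645.5 Hz.
Step 3 — Series Q: Q = ω₀L/R = 4056·0.001/1550 = 0.002616.
Step 4 — Bandwidth: Δω = ω₀/Q = 1.55e+06 rad/s; BW = Δω/(2π) = 2.467e+05 Hz.

(a) f₀ = 645.5 Hz  (b) Q = 0.002616  (c) BW = 2.467e+05 Hz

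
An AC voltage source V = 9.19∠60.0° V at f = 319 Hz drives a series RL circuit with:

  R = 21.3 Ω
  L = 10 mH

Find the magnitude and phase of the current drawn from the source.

Step 1 — Angular frequency: ω = 2π·f = 2π·319 = 2004 rad/s.
Step 2 — Component impedances:
  R: Z = R = 21.3 Ω
  L: Z = jωL = j·2004·0.01 = 0 + j20.04 Ω
Step 3 — Series combination: Z_total = R + L = 21.3 + j20.04 Ω = 29.25∠43.3° Ω.
Step 4 — Source phasor: V = 9.19∠60.0° V = 4.595 + j7.959 V.
Step 5 — Ohm's law: I = V / Z_total = (4.595 + j7.959) / (21.3 + j20.04) = 0.3009 + j0.09051 A.
Step 6 — Convert to polar: |I| = 0.3142 A, ∠I = 16.7°.

I = 0.3142∠16.7° A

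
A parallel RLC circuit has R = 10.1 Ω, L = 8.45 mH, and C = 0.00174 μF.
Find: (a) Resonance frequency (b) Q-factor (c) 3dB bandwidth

Step 1 — Resonance: ω₀ = 1/√(LC) = 1/√(0.00845·1.74e-09) = 2.608e+05 rad/s.
Step 2 — f₀ = ω₀/(2π) = 4.151e+04 Hz.
Step 3 — Parallel Q: Q = R/(ω₀L) = 10.1/(2.608e+05·0.00845) = 0.004583.
Step 4 — Bandwidth: Δω = ω₀/Q = 5.69e+07 rad/s; BW = Δω/(2π) = 9.056e+06 Hz.

(a) f₀ = 4.151e+04 Hz  (b) Q = 0.004583  (c) BW = 9.056e+06 Hz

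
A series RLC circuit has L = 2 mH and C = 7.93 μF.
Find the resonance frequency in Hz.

Step 1 — Resonance condition Im(Z)=0 gives ω₀ = 1/√(LC).
Step 2 — ω₀ = 1/√(0.002·7.93e-06) = 7941 rad/s.
Step 3 — f₀ = ω₀/(2π) = 1264 Hz.

f₀ = 1264 Hz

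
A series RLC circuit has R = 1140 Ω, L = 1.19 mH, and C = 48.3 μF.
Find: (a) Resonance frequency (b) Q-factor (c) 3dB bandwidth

Step 1 — Resonance: ω₀ = 1/√(LC) = 1/√(0.00119·4.83e-05) = 4171 rad/s.
Step 2 — f₀ = ω₀/(2π) = 663.9 Hz.
Step 3 — Series Q: Q = ω₀L/R = 4171·0.00119/1140 = 0.004354.
Step 4 — Bandwidth: Δω = ω₀/Q = 9.58e+05 rad/s; BW = Δω/(2π) = 1.525e+05 Hz.

(a) f₀ = 663.9 Hz  (b) Q = 0.004354  (c) BW = 1.525e+05 Hz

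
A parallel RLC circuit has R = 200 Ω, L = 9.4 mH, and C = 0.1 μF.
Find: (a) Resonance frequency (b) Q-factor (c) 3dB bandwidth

Step 1 — Resonance: ω₀ = 1/√(LC) = 1/√(0.0094·1e-07) = 3.262e+04 rad/s.
Step 2 — f₀ = ω₀/(2π) = 5191 Hz.
Step 3 — Parallel Q: Q = R/(ω₀L) = 200/(3.262e+04·0.0094) = 0.6523.
Step 4 — Bandwidth: Δω = ω₀/Q = 5e+04 rad/s; BW = Δω/(2π) = 7958 Hz.

(a) f₀ = 5191 Hz  (b) Q = 0.6523  (c) BW = 7958 Hz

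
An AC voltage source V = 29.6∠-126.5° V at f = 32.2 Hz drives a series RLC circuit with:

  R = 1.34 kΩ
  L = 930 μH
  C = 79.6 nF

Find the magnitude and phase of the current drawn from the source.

Step 1 — Angular frequency: ω = 2π·f = 2π·32.2 = 202.3 rad/s.
Step 2 — Component impedances:
  R: Z = R = 1340 Ω
  L: Z = jωL = j·202.3·0.00093 = 0 + j0.1882 Ω
  C: Z = 1/(jωC) = -j/(ω·C) = 0 - j6.209e+04 Ω
Step 3 — Series combination: Z_total = R + L + C = 1340 - j6.209e+04 Ω = 6.211e+04∠-88.8° Ω.
Step 4 — Source phasor: V = 29.6∠-126.5° V = -17.61 - j23.79 V.
Step 5 — Ohm's law: I = V / Z_total = (-17.61 - j23.79) / (1340 - j6.209e+04) = 0.0003769 - j0.0002917 A.
Step 6 — Convert to polar: |I| = 0.0004766 A, ∠I = -37.7°.

I = 0.0004766∠-37.7° A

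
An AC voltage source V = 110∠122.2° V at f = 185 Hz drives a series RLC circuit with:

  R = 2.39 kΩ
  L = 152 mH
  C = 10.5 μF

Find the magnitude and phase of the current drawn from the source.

Step 1 — Angular frequency: ω = 2π·f = 2π·185 = 1162 rad/s.
Step 2 — Component impedances:
  R: Z = R = 2390 Ω
  L: Z = jωL = j·1162·0.152 = 0 + j176.7 Ω
  C: Z = 1/(jωC) = -j/(ω·C) = 0 - j81.93 Ω
Step 3 — Series combination: Z_total = R + L + C = 2390 + j94.75 Ω = 2392∠2.3° Ω.
Step 4 — Source phasor: V = 110∠122.2° V = -58.62 + j93.08 V.
Step 5 — Ohm's law: I = V / Z_total = (-58.62 + j93.08) / (2390 + j94.75) = -0.02295 + j0.03986 A.
Step 6 — Convert to polar: |I| = 0.04599 A, ∠I = 119.9°.

I = 0.04599∠119.9° A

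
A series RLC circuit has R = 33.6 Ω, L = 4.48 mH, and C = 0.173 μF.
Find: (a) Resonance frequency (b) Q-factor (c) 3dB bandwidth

Step 1 — Resonance: ω₀ = 1/√(LC) = 1/√(0.00448·1.73e-07) = 3.592e+04 rad/s.
Step 2 — f₀ = ω₀/(2π) = 5717 Hz.
Step 3 — Series Q: Q = ω₀L/R = 3.592e+04·0.00448/33.6 = 4.789.
Step 4 — Bandwidth: Δω = ω₀/Q = 7500 rad/s; BW = Δω/(2π) = 1194 Hz.

(a) f₀ = 5717 Hz  (b) Q = 4.789  (c) BW = 1194 Hz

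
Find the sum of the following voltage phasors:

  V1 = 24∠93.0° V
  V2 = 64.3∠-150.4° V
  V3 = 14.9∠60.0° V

Step 1 — Convert each phasor to rectangular form:
  V1 = 24·(cos(93.0°) + j·sin(93.0°)) = -1.256 + j23.97 V
  V2 = 64.3·(cos(-150.4°) + j·sin(-150.4°)) = -55.91 - j31.76 V
  V3 = 14.9·(cos(60.0°) + j·sin(60.0°)) = 7.45 + j12.9 V
Step 2 — Sum components: V_total = -49.71 + j5.11 V.
Step 3 — Convert to polar: |V_total| = 49.98 V, ∠V_total = 174.1°.

V_total = 49.98∠174.1° V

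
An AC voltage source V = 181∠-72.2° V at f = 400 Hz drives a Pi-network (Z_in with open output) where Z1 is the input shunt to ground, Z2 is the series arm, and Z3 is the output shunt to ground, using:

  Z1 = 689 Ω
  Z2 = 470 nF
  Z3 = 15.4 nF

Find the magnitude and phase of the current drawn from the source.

Step 1 — Angular frequency: ω = 2π·f = 2π·400 = 2513 rad/s.
Step 2 — Component impedances:
  Z1: Z = R = 689 Ω
  Z2: Z = 1/(jωC) = -j/(ω·C) = 0 - j846.6 Ω
  Z3: Z = 1/(jωC) = -j/(ω·C) = 0 - j2.584e+04 Ω
Step 3 — With open output, the series arm Z2 and the output shunt Z3 appear in series to ground: Z2 + Z3 = 0 - j2.668e+04 Ω.
Step 4 — Parallel with input shunt Z1: Z_in = Z1 || (Z2 + Z3) = 688.5 - j17.78 Ω = 688.8∠-1.5° Ω.
Step 5 — Source phasor: V = 181∠-72.2° V = 55.33 - j172.3 V.
Step 6 — Ohm's law: I = V / Z_total = (55.33 - j172.3) / (688.5 - j17.78) = 0.08676 - j0.2481 A.
Step 7 — Convert to polar: |I| = 0.2628 A, ∠I = -70.7°.

I = 0.2628∠-70.7° A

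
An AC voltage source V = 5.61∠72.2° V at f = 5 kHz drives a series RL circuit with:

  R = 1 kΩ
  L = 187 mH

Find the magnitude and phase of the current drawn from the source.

Step 1 — Angular frequency: ω = 2π·f = 2π·5000 = 3.142e+04 rad/s.
Step 2 — Component impedances:
  R: Z = R = 1000 Ω
  L: Z = jωL = j·3.142e+04·0.187 = 0 + j5875 Ω
Step 3 — Series combination: Z_total = R + L = 1000 + j5875 Ω = 5959∠80.3° Ω.
Step 4 — Source phasor: V = 5.61∠72.2° V = 1.715 + j5.341 V.
Step 5 — Ohm's law: I = V / Z_total = (1.715 + j5.341) / (1000 + j5875) = 0.0009319 - j0.0001333 A.
Step 6 — Convert to polar: |I| = 0.0009414 A, ∠I = -8.1°.

I = 0.0009414∠-8.1° A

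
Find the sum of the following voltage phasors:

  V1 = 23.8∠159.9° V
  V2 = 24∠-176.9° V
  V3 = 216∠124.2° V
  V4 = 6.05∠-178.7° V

Step 1 — Convert each phasor to rectangular form:
  V1 = 23.8·(cos(159.9°) + j·sin(159.9°)) = -22.35 + j8.179 V
  V2 = 24·(cos(-176.9°) + j·sin(-176.9°)) = -23.96 - j1.298 V
  V3 = 216·(cos(124.2°) + j·sin(124.2°)) = -121.4 + j178.6 V
  V4 = 6.05·(cos(-178.7°) + j·sin(-178.7°)) = -6.048 - j0.1373 V
Step 2 — Sum components: V_total = -173.8 + j185.4 V.
Step 3 — Convert to polar: |V_total| = 254.1 V, ∠V_total = 133.1°.

V_total = 254.1∠133.1° V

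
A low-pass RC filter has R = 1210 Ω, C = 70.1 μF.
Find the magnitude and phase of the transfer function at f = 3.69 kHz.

Step 1 — Angular frequency: ω = 2π·3690 = 2.318e+04 rad/s.
Step 2 — Transfer function: H(jω) = 1/(1 + jωRC).
Step 3 — Denominator: 1 + jωRC = 1 + j·2.318e+04·1210·7.01e-05 = 1 + j1967.
Step 4 — H = 2.586e-07 - j0.0005085.
Step 5 — Magnitude: |H| = 0.0005085 (-65.9 dB); phase: φ = -90.0°.

|H| = 0.0005085 (-65.9 dB), φ = -90.0°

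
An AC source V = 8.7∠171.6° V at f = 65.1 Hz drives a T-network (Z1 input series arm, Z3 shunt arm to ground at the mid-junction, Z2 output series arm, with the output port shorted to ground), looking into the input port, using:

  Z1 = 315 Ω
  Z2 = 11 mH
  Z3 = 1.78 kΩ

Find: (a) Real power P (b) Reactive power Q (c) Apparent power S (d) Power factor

Step 1 — Angular frequency: ω = 2π·f = 2π·65.1 = 409 rad/s.
Step 2 — Component impedances:
  Z1: Z = R = 315 Ω
  Z2: Z = jωL = j·409·0.011 = 0 + j4.499 Ω
  Z3: Z = R = 1780 Ω
Step 3 — With the output port shorted to ground, the output series arm Z2 runs from the junction to ground; the shunt arm Z3 also runs from the junction to ground. They appear in parallel: Z3 || Z2 = 0.01137 + j4.499 Ω.
Step 4 — Series with input arm Z1: Z_in = Z1 + (Z3 || Z2) = 315 + j4.499 Ω = 315∠0.8° Ω.
Step 5 — Source phasor: V = 8.7∠171.6° V = -8.607 + j1.271 V.
Step 6 — Current: I = V / Z = -0.02726 + j0.004424 A = 0.02762∠170.8° A.
Step 7 — Complex power: S = V·I* = 0.2402 + j0.003431 VA.
Step 8 — Real power: P = Re(S) = 0.2402 W.
Step 9 — Reactive power: Q = Im(S) = 0.003431 VAR.
Step 10 — Apparent power: |S| = 0.2403 VA.
Step 11 — Power factor: PF = P/|S| = 0.9999 (lagging).

(a) P = 0.2402 W  (b) Q = 0.003431 VAR  (c) S = 0.2403 VA  (d) PF = 0.9999 (lagging)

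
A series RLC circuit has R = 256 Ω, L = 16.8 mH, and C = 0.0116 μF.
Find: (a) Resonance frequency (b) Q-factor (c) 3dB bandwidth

Step 1 — Resonance condition Im(Z)=0 gives ω₀ = 1/√(LC).
Step 2 — ω₀ = 1/√(0.0168·1.16e-08) = 7.163e+04 rad/s.
Step 3 — f₀ = ω₀/(2π) = 1.14e+04 Hz.
Step 4 — Series Q: Q = ω₀L/R = 7.163e+04·0.0168/256 = 4.701.
Step 5 — 3dB bandwidth: Δω = ω₀/Q = 1.524e+04 rad/s; BW = Δω/(2π) = 2425 Hz.

(a) f₀ = 1.14e+04 Hz  (b) Q = 4.701  (c) BW = 2425 Hz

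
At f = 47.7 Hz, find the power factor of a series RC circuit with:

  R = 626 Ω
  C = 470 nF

Step 1 — Angular frequency: ω = 2π·f = 2π·47.7 = 299.7 rad/s.
Step 2 — Component impedances:
  R: Z = R = 626 Ω
  C: Z = 1/(jωC) = -j/(ω·C) = 0 - j7099 Ω
Step 3 — Series combination: Z_total = R + C = 626 - j7099 Ω = 7127∠-85.0° Ω.
Step 4 — Power factor: PF = cos(φ) = Re(Z)/|Z| = 626/7126.7 = 0.08784.
Step 5 — Type: Im(Z) = -7099 ⇒ leading (phase φ = -85.0°).

PF = 0.08784 (leading, φ = -85.0°)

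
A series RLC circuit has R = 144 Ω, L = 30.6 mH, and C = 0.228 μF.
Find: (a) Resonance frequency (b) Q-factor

Step 1 — Resonance condition Im(Z)=0 gives ω₀ = 1/√(LC).
Step 2 — ω₀ = 1/√(0.0306·2.28e-07) = 1.197e+04 rad/s.
Step 3 — f₀ = ω₀/(2π) = 1905 Hz.
Step 4 — Series Q: Q = ω₀L/R = 1.197e+04·0.0306/144 = 2.544.

(a) f₀ = 1905 Hz  (b) Q = 2.544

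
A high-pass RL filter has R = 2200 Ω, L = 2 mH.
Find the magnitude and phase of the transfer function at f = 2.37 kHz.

Step 1 — Angular frequency: ω = 2π·2370 = 1.489e+04 rad/s.
Step 2 — Transfer function: H(jω) = jωL/(R + jωL).
Step 3 — Numerator jωL = j·29.78; denominator R + jωL = 2200 + j29.78.
Step 4 — H = 0.0001832 + j0.01353.
Step 5 — Magnitude: |H| = 0.01354 (-37.4 dB); phase: φ = 89.2°.

|H| = 0.01354 (-37.4 dB), φ = 89.2°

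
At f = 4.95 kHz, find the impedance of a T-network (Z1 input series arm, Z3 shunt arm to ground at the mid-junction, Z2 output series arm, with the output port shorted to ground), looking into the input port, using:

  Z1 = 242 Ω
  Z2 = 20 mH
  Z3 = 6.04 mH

Step 1 — Angular frequency: ω = 2π·f = 2π·4950 = 3.11e+04 rad/s.
Step 2 — Component impedances:
  Z1: Z = R = 242 Ω
  Z2: Z = jωL = j·3.11e+04·0.02 = 0 + j622 Ω
  Z3: Z = jωL = j·3.11e+04·0.00604 = 0 + j187.9 Ω
Step 3 — With the output port shorted to ground, the output series arm Z2 runs from the junction to ground; the shunt arm Z3 also runs from the junction to ground. They appear in parallel: Z3 || Z2 = 0 + j144.3 Ω.
Step 4 — Series with input arm Z1: Z_in = Z1 + (Z3 || Z2) = 242 + j144.3 Ω = 281.7∠30.8° Ω.

Z = 242 + j144.3 Ω = 281.7∠30.8° Ω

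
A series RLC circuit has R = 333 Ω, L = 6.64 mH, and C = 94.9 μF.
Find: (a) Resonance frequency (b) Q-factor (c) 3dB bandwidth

Step 1 — Resonance condition Im(Z)=0 gives ω₀ = 1/√(LC).
Step 2 — ω₀ = 1/√(0.00664·9.49e-05) = 1260 rad/s.
Step 3 — f₀ = ω₀/(2π) = 200.5 Hz.
Step 4 — Series Q: Q = ω₀L/R = 1260·0.00664/333 = 0.02512.
Step 5 — 3dB bandwidth: Δω = ω₀/Q = 5.015e+04 rad/s; BW = Δω/(2π) = 7982 Hz.

(a) f₀ = 200.5 Hz  (b) Q = 0.02512  (c) BW = 7982 Hz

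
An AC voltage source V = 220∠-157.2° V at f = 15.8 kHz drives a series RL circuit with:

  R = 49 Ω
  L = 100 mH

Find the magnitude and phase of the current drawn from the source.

Step 1 — Angular frequency: ω = 2π·f = 2π·1.58e+04 = 9.927e+04 rad/s.
Step 2 — Component impedances:
  R: Z = R = 49 Ω
  L: Z = jωL = j·9.927e+04·0.1 = 0 + j9927 Ω
Step 3 — Series combination: Z_total = R + L = 49 + j9927 Ω = 9928∠89.7° Ω.
Step 4 — Source phasor: V = 220∠-157.2° V = -202.8 - j85.25 V.
Step 5 — Ohm's law: I = V / Z_total = (-202.8 - j85.25) / (49 + j9927) = -0.008688 + j0.02039 A.
Step 6 — Convert to polar: |I| = 0.02216 A, ∠I = 113.1°.

I = 0.02216∠113.1° A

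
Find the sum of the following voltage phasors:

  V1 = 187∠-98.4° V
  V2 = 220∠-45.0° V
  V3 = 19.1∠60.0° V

Step 1 — Convert each phasor to rectangular form:
  V1 = 187·(cos(-98.4°) + j·sin(-98.4°)) = -27.32 - j185 V
  V2 = 220·(cos(-45.0°) + j·sin(-45.0°)) = 155.6 - j155.6 V
  V3 = 19.1·(cos(60.0°) + j·sin(60.0°)) = 9.55 + j16.54 V
Step 2 — Sum components: V_total = 137.8 - j324 V.
Step 3 — Convert to polar: |V_total| = 352.1 V, ∠V_total = -67.0°.

V_total = 352.1∠-67.0° V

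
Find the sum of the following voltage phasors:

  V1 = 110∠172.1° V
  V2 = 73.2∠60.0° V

Step 1 — Convert each phasor to rectangular form:
  V1 = 110·(cos(172.1°) + j·sin(172.1°)) = -109 + j15.12 V
  V2 = 73.2·(cos(60.0°) + j·sin(60.0°)) = 36.6 + j63.39 V
Step 2 — Sum components: V_total = -72.36 + j78.51 V.
Step 3 — Convert to polar: |V_total| = 106.8 V, ∠V_total = 132.7°.

V_total = 106.8∠132.7° V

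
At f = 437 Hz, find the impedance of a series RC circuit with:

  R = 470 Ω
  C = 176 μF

Step 1 — Angular frequency: ω = 2π·f = 2π·437 = 2746 rad/s.
Step 2 — Component impedances:
  R: Z = R = 470 Ω
  C: Z = 1/(jωC) = -j/(ω·C) = 0 - j2.069 Ω
Step 3 — Series combination: Z_total = R + C = 470 - j2.069 Ω = 470∠-0.3° Ω.

Z = 470 - j2.069 Ω = 470∠-0.3° Ω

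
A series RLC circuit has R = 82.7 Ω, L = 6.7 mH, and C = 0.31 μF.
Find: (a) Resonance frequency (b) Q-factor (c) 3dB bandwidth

Step 1 — Resonance: ω₀ = 1/√(LC) = 1/√(0.0067·3.1e-07) = 2.194e+04 rad/s.
Step 2 — f₀ = ω₀/(2π) = 3492 Hz.
Step 3 — Series Q: Q = ω₀L/R = 2.194e+04·0.0067/82.7 = 1.778.
Step 4 — Bandwidth: Δω = ω₀/Q = 1.234e+04 rad/s; BW = Δω/(2π) = 1964 Hz.

(a) f₀ = 3492 Hz  (b) Q = 1.778  (c) BW = 1964 Hz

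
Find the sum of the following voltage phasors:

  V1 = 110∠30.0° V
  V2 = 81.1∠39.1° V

Step 1 — Convert each phasor to rectangular form:
  V1 = 110·(cos(30.0°) + j·sin(30.0°)) = 95.26 + j55 V
  V2 = 81.1·(cos(39.1°) + j·sin(39.1°)) = 62.94 + j51.15 V
Step 2 — Sum components: V_total = 158.2 + j106.1 V.
Step 3 — Convert to polar: |V_total| = 190.5 V, ∠V_total = 33.9°.

V_total = 190.5∠33.9° V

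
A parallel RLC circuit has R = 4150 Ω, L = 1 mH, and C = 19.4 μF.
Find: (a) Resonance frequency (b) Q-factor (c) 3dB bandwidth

Step 1 — Resonance: ω₀ = 1/√(LC) = 1/√(0.001·1.94e-05) = 7180 rad/s.
Step 2 — f₀ = ω₀/(2π) = 1143 Hz.
Step 3 — Parallel Q: Q = R/(ω₀L) = 4150/(7180·0.001) = 578.
Step 4 — Bandwidth: Δω = ω₀/Q = 12.42 rad/s; BW = Δω/(2π) = 1.977 Hz.

(a) f₀ = 1143 Hz  (b) Q = 578  (c) BW = 1.977 Hz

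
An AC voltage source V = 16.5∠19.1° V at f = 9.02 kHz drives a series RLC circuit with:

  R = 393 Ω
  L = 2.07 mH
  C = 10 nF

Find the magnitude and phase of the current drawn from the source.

Step 1 — Angular frequency: ω = 2π·f = 2π·9020 = 5.667e+04 rad/s.
Step 2 — Component impedances:
  R: Z = R = 393 Ω
  L: Z = jωL = j·5.667e+04·0.00207 = 0 + j117.3 Ω
  C: Z = 1/(jωC) = -j/(ω·C) = 0 - j1764 Ω
Step 3 — Series combination: Z_total = R + L + C = 393 - j1647 Ω = 1693∠-76.6° Ω.
Step 4 — Source phasor: V = 16.5∠19.1° V = 15.59 + j5.399 V.
Step 5 — Ohm's law: I = V / Z_total = (15.59 + j5.399) / (393 - j1647) = -0.0009644 + j0.009696 A.
Step 6 — Convert to polar: |I| = 0.009744 A, ∠I = 95.7°.

I = 0.009744∠95.7° A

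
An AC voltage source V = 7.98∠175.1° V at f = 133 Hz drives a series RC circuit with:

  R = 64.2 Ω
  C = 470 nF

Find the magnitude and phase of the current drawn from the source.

Step 1 — Angular frequency: ω = 2π·f = 2π·133 = 835.7 rad/s.
Step 2 — Component impedances:
  R: Z = R = 64.2 Ω
  C: Z = 1/(jωC) = -j/(ω·C) = 0 - j2546 Ω
Step 3 — Series combination: Z_total = R + C = 64.2 - j2546 Ω = 2547∠-88.6° Ω.
Step 4 — Source phasor: V = 7.98∠175.1° V = -7.951 + j0.6816 V.
Step 5 — Ohm's law: I = V / Z_total = (-7.951 + j0.6816) / (64.2 - j2546) = -0.0003462 - j0.003114 A.
Step 6 — Convert to polar: |I| = 0.003133 A, ∠I = -96.3°.

I = 0.003133∠-96.3° A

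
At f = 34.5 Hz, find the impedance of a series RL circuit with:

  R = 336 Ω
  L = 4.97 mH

Step 1 — Angular frequency: ω = 2π·f = 2π·34.5 = 216.8 rad/s.
Step 2 — Component impedances:
  R: Z = R = 336 Ω
  L: Z = jωL = j·216.8·0.00497 = 0 + j1.077 Ω
Step 3 — Series combination: Z_total = R + L = 336 + j1.077 Ω = 336∠0.2° Ω.

Z = 336 + j1.077 Ω = 336∠0.2° Ω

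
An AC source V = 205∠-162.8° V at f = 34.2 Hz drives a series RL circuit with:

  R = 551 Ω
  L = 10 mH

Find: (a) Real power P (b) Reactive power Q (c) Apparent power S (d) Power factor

Step 1 — Angular frequency: ω = 2π·f = 2π·34.2 = 214.9 rad/s.
Step 2 — Component impedances:
  R: Z = R = 551 Ω
  L: Z = jωL = j·214.9·0.01 = 0 + j2.149 Ω
Step 3 — Series combination: Z_total = R + L = 551 + j2.149 Ω = 551∠0.2° Ω.
Step 4 — Source phasor: V = 205∠-162.8° V = -195.8 - j60.62 V.
Step 5 — Current: I = V / Z = -0.3558 - j0.1086 A = 0.372∠-163.0° A.
Step 6 — Complex power: S = V·I* = 76.27 + j0.2974 VA.
Step 7 — Real power: P = Re(S) = 76.27 W.
Step 8 — Reactive power: Q = Im(S) = 0.2974 VAR.
Step 9 — Apparent power: |S| = 76.27 VA.
Step 10 — Power factor: PF = P/|S| = 1 (lagging).

(a) P = 76.27 W  (b) Q = 0.2974 VAR  (c) S = 76.27 VA  (d) PF = 1 (lagging)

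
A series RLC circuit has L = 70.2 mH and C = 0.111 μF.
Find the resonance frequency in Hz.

Step 1 — Resonance condition Im(Z)=0 gives ω₀ = 1/√(LC).
Step 2 — ω₀ = 1/√(0.0702·1.11e-07) = 1.133e+04 rad/s.
Step 3 — f₀ = ω₀/(2π) = 1803 Hz.

f₀ = 1803 Hz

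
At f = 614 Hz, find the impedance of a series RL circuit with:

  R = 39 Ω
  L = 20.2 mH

Step 1 — Angular frequency: ω = 2π·f = 2π·614 = 3858 rad/s.
Step 2 — Component impedances:
  R: Z = R = 39 Ω
  L: Z = jωL = j·3858·0.0202 = 0 + j77.93 Ω
Step 3 — Series combination: Z_total = R + L = 39 + j77.93 Ω = 87.14∠63.4° Ω.

Z = 39 + j77.93 Ω = 87.14∠63.4° Ω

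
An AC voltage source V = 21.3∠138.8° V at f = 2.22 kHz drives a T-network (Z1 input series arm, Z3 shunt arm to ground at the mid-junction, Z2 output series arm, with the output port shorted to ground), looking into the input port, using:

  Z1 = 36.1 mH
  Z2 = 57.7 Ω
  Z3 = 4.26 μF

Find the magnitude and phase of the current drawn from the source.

Step 1 — Angular frequency: ω = 2π·f = 2π·2220 = 1.395e+04 rad/s.
Step 2 — Component impedances:
  Z1: Z = jωL = j·1.395e+04·0.0361 = 0 + j503.5 Ω
  Z2: Z = R = 57.7 Ω
  Z3: Z = 1/(jωC) = -j/(ω·C) = 0 - j16.83 Ω
Step 3 — With the output port shorted to ground, the output series arm Z2 runs from the junction to ground; the shunt arm Z3 also runs from the junction to ground. They appear in parallel: Z3 || Z2 = 4.524 - j15.51 Ω.
Step 4 — Series with input arm Z1: Z_in = Z1 + (Z3 || Z2) = 4.524 + j488 Ω = 488.1∠89.5° Ω.
Step 5 — Source phasor: V = 21.3∠138.8° V = -16.03 + j14.03 V.
Step 6 — Ohm's law: I = V / Z_total = (-16.03 + j14.03) / (4.524 + j488) = 0.02844 + j0.0331 A.
Step 7 — Convert to polar: |I| = 0.04364 A, ∠I = 49.3°.

I = 0.04364∠49.3° A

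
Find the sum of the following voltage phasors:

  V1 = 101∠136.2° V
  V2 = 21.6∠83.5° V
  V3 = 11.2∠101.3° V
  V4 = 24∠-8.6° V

Step 1 — Convert each phasor to rectangular form:
  V1 = 101·(cos(136.2°) + j·sin(136.2°)) = -72.9 + j69.91 V
  V2 = 21.6·(cos(83.5°) + j·sin(83.5°)) = 2.445 + j21.46 V
  V3 = 11.2·(cos(101.3°) + j·sin(101.3°)) = -2.195 + j10.98 V
  V4 = 24·(cos(-8.6°) + j·sin(-8.6°)) = 23.73 - j3.589 V
Step 2 — Sum components: V_total = -48.92 + j98.76 V.
Step 3 — Convert to polar: |V_total| = 110.2 V, ∠V_total = 116.3°.

V_total = 110.2∠116.3° V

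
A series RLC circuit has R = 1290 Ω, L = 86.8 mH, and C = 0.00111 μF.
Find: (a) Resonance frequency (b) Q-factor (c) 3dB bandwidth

Step 1 — Resonance: ω₀ = 1/√(LC) = 1/√(0.0868·1.11e-09) = 1.019e+05 rad/s.
Step 2 — f₀ = ω₀/(2π) = 1.621e+04 Hz.
Step 3 — Series Q: Q = ω₀L/R = 1.019e+05·0.0868/1290 = 6.855.
Step 4 — Bandwidth: Δω = ω₀/Q = 1.486e+04 rad/s; BW = Δω/(2π) = 2365 Hz.

(a) f₀ = 1.621e+04 Hz  (b) Q = 6.855  (c) BW = 2365 Hz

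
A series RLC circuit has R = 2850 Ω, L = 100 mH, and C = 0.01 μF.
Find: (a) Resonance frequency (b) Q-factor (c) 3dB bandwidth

Step 1 — Resonance: ω₀ = 1/√(LC) = 1/√(0.1·1e-08) = 3.162e+04 rad/s.
Step 2 — f₀ = ω₀/(2π) = 5033 Hz.
Step 3 — Series Q: Q = ω₀L/R = 3.162e+04·0.1/2850 = 1.11.
Step 4 — Bandwidth: Δω = ω₀/Q = 2.85e+04 rad/s; BW = Δω/(2π) = 4536 Hz.

(a) f₀ = 5033 Hz  (b) Q = 1.11  (c) BW = 4536 Hz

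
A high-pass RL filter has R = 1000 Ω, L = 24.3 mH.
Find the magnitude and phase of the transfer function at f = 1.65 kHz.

Step 1 — Angular frequency: ω = 2π·1650 = 1.037e+04 rad/s.
Step 2 — Transfer function: H(jω) = jωL/(R + jωL).
Step 3 — Numerator jωL = j·251.9; denominator R + jωL = 1000 + j251.9.
Step 4 — H = 0.05968 + j0.2369.
Step 5 — Magnitude: |H| = 0.2443 (-12.2 dB); phase: φ = 75.9°.

|H| = 0.2443 (-12.2 dB), φ = 75.9°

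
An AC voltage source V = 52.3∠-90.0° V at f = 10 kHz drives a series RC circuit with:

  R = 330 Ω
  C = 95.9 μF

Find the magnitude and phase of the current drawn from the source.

Step 1 — Angular frequency: ω = 2π·f = 2π·1e+04 = 6.283e+04 rad/s.
Step 2 — Component impedances:
  R: Z = R = 330 Ω
  C: Z = 1/(jωC) = -j/(ω·C) = 0 - j0.166 Ω
Step 3 — Series combination: Z_total = R + C = 330 - j0.166 Ω = 330∠-0.0° Ω.
Step 4 — Source phasor: V = 52.3∠-90.0° V = 0 - j52.3 V.
Step 5 — Ohm's law: I = V / Z_total = (0 - j52.3) / (330 - j0.166) = 7.97e-05 - j0.1585 A.
Step 6 — Convert to polar: |I| = 0.1585 A, ∠I = -90.0°.

I = 0.1585∠-90.0° A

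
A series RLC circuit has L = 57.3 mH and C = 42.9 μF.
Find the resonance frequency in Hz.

Step 1 — Resonance condition Im(Z)=0 gives ω₀ = 1/√(LC).
Step 2 — ω₀ = 1/√(0.0573·4.29e-05) = 637.8 rad/s.
Step 3 — f₀ = ω₀/(2π) = 101.5 Hz.

f₀ = 101.5 Hz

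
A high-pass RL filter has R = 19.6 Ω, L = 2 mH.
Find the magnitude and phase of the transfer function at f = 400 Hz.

Step 1 — Angular frequency: ω = 2π·400 = 2513 rad/s.
Step 2 — Transfer function: H(jω) = jωL/(R + jωL).
Step 3 — Numerator jωL = j·5.027; denominator R + jωL = 19.6 + j5.027.
Step 4 — H = 0.06171 + j0.2406.
Step 5 — Magnitude: |H| = 0.2484 (-12.1 dB); phase: φ = 75.6°.

|H| = 0.2484 (-12.1 dB), φ = 75.6°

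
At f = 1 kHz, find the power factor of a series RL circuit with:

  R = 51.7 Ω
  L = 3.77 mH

Step 1 — Angular frequency: ω = 2π·f = 2π·1000 = 6283 rad/s.
Step 2 — Component impedances:
  R: Z = R = 51.7 Ω
  L: Z = jωL = j·6283·0.00377 = 0 + j23.69 Ω
Step 3 — Series combination: Z_total = R + L = 51.7 + j23.69 Ω = 56.87∠24.6° Ω.
Step 4 — Power factor: PF = cos(φ) = Re(Z)/|Z| = 51.7/56.87 = 0.9091.
Step 5 — Type: Im(Z) = 23.69 ⇒ lagging (phase φ = 24.6°).

PF = 0.9091 (lagging, φ = 24.6°)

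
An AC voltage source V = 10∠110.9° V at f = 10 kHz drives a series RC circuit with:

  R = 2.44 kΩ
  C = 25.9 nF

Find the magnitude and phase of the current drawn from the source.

Step 1 — Angular frequency: ω = 2π·f = 2π·1e+04 = 6.283e+04 rad/s.
Step 2 — Component impedances:
  R: Z = R = 2440 Ω
  C: Z = 1/(jωC) = -j/(ω·C) = 0 - j614.5 Ω
Step 3 — Series combination: Z_total = R + C = 2440 - j614.5 Ω = 2516∠-14.1° Ω.
Step 4 — Source phasor: V = 10∠110.9° V = -3.567 + j9.342 V.
Step 5 — Ohm's law: I = V / Z_total = (-3.567 + j9.342) / (2440 - j614.5) = -0.002282 + j0.003254 A.
Step 6 — Convert to polar: |I| = 0.003974 A, ∠I = 125.0°.

I = 0.003974∠125.0° A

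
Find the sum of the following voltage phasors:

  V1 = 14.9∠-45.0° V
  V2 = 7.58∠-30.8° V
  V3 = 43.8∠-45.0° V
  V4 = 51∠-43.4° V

Step 1 — Convert each phasor to rectangular form:
  V1 = 14.9·(cos(-45.0°) + j·sin(-45.0°)) = 10.54 - j10.54 V
  V2 = 7.58·(cos(-30.8°) + j·sin(-30.8°)) = 6.511 - j3.881 V
  V3 = 43.8·(cos(-45.0°) + j·sin(-45.0°)) = 30.97 - j30.97 V
  V4 = 51·(cos(-43.4°) + j·sin(-43.4°)) = 37.06 - j35.04 V
Step 2 — Sum components: V_total = 85.07 - j80.43 V.
Step 3 — Convert to polar: |V_total| = 117.1 V, ∠V_total = -43.4°.

V_total = 117.1∠-43.4° V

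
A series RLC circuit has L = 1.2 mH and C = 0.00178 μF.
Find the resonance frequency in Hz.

Step 1 — Resonance condition Im(Z)=0 gives ω₀ = 1/√(LC).
Step 2 — ω₀ = 1/√(0.0012·1.78e-09) = 6.842e+05 rad/s.
Step 3 — f₀ = ω₀/(2π) = 1.089e+05 Hz.

f₀ = 1.089e+05 Hz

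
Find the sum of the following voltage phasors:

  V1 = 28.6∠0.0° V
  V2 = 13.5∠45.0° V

Step 1 — Convert each phasor to rectangular form:
  V1 = 28.6·(cos(0.0°) + j·sin(0.0°)) = 28.6 V
  V2 = 13.5·(cos(45.0°) + j·sin(45.0°)) = 9.546 + j9.546 V
Step 2 — Sum components: V_total = 38.15 + j9.546 V.
Step 3 — Convert to polar: |V_total| = 39.32 V, ∠V_total = 14.0°.

V_total = 39.32∠14.0° V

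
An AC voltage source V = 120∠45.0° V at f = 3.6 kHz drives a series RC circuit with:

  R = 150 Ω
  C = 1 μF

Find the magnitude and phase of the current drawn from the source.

Step 1 — Angular frequency: ω = 2π·f = 2π·3600 = 2.262e+04 rad/s.
Step 2 — Component impedances:
  R: Z = R = 150 Ω
  C: Z = 1/(jωC) = -j/(ω·C) = 0 - j44.21 Ω
Step 3 — Series combination: Z_total = R + C = 150 - j44.21 Ω = 156.4∠-16.4° Ω.
Step 4 — Source phasor: V = 120∠45.0° V = 84.85 + j84.85 V.
Step 5 — Ohm's law: I = V / Z_total = (84.85 + j84.85) / (150 - j44.21) = 0.3671 + j0.6739 A.
Step 6 — Convert to polar: |I| = 0.7674 A, ∠I = 61.4°.

I = 0.7674∠61.4° A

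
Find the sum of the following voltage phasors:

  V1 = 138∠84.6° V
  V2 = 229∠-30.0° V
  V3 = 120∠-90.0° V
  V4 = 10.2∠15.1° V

Step 1 — Convert each phasor to rectangular form:
  V1 = 138·(cos(84.6°) + j·sin(84.6°)) = 12.99 + j137.4 V
  V2 = 229·(cos(-30.0°) + j·sin(-30.0°)) = 198.3 - j114.5 V
  V3 = 120·(cos(-90.0°) + j·sin(-90.0°)) = 0 - j120 V
  V4 = 10.2·(cos(15.1°) + j·sin(15.1°)) = 9.848 + j2.657 V
Step 2 — Sum components: V_total = 221.2 - j94.46 V.
Step 3 — Convert to polar: |V_total| = 240.5 V, ∠V_total = -23.1°.

V_total = 240.5∠-23.1° V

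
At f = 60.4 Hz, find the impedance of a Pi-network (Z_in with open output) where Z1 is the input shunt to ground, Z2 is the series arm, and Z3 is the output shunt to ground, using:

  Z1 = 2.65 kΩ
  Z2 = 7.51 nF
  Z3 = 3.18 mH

Step 1 — Angular frequency: ω = 2π·f = 2π·60.4 = 379.5 rad/s.
Step 2 — Component impedances:
  Z1: Z = R = 2650 Ω
  Z2: Z = 1/(jωC) = -j/(ω·C) = 0 - j3.509e+05 Ω
  Z3: Z = jωL = j·379.5·0.00318 = 0 + j1.207 Ω
Step 3 — With open output, the series arm Z2 and the output shunt Z3 appear in series to ground: Z2 + Z3 = 0 - j3.509e+05 Ω.
Step 4 — Parallel with input shunt Z1: Z_in = Z1 || (Z2 + Z3) = 2650 - j20.01 Ω = 2650∠-0.4° Ω.

Z = 2650 - j20.01 Ω = 2650∠-0.4° Ω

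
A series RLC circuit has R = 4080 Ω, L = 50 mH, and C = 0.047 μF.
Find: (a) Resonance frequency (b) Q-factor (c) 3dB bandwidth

Step 1 — Resonance condition Im(Z)=0 gives ω₀ = 1/√(LC).
Step 2 — ω₀ = 1/√(0.05·4.7e-08) = 2.063e+04 rad/s.
Step 3 — f₀ = ω₀/(2π) = 3283 Hz.
Step 4 — Series Q: Q = ω₀L/R = 2.063e+04·0.05/4080 = 0.2528.
Step 5 — 3dB bandwidth: Δω = ω₀/Q = 8.16e+04 rad/s; BW = Δω/(2π) = 1.299e+04 Hz.

(a) f₀ = 3283 Hz  (b) Q = 0.2528  (c) BW = 1.299e+04 Hz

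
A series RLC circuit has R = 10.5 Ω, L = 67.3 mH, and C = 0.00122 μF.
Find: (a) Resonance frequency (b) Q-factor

Step 1 — Resonance condition Im(Z)=0 gives ω₀ = 1/√(LC).
Step 2 — ω₀ = 1/√(0.0673·1.22e-09) = 1.104e+05 rad/s.
Step 3 — f₀ = ω₀/(2π) = 1.756e+04 Hz.
Step 4 — Series Q: Q = ω₀L/R = 1.104e+05·0.0673/10.5 = 707.4.

(a) f₀ = 1.756e+04 Hz  (b) Q = 707.4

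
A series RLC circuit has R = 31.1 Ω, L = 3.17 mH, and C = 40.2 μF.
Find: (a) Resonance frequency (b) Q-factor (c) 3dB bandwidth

Step 1 — Resonance condition Im(Z)=0 gives ω₀ = 1/√(LC).
Step 2 — ω₀ = 1/√(0.00317·4.02e-05) = 2801 rad/s.
Step 3 — f₀ = ω₀/(2π) = 445.8 Hz.
Step 4 — Series Q: Q = ω₀L/R = 2801·0.00317/31.1 = 0.2855.
Step 5 — 3dB bandwidth: Δω = ω₀/Q = 9811 rad/s; BW = Δω/(2π) = 1561 Hz.

(a) f₀ = 445.8 Hz  (b) Q = 0.2855  (c) BW = 1561 Hz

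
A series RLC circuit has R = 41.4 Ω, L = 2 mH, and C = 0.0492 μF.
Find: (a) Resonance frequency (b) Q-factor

Step 1 — Resonance condition Im(Z)=0 gives ω₀ = 1/√(LC).
Step 2 — ω₀ = 1/√(0.002·4.92e-08) = 1.008e+05 rad/s.
Step 3 — f₀ = ω₀/(2π) = 1.604e+04 Hz.
Step 4 — Series Q: Q = ω₀L/R = 1.008e+05·0.002/41.4 = 4.87.

(a) f₀ = 1.604e+04 Hz  (b) Q = 4.87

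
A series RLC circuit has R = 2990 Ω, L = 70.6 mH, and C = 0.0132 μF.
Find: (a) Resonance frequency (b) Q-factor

Step 1 — Resonance condition Im(Z)=0 gives ω₀ = 1/√(LC).
Step 2 — ω₀ = 1/√(0.0706·1.32e-08) = 3.276e+04 rad/s.
Step 3 — f₀ = ω₀/(2π) = 5214 Hz.
Step 4 — Series Q: Q = ω₀L/R = 3.276e+04·0.0706/2990 = 0.7735.

(a) f₀ = 5214 Hz  (b) Q = 0.7735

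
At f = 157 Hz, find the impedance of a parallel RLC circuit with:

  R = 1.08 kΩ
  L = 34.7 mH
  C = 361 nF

Step 1 — Angular frequency: ω = 2π·f = 2π·157 = 986.5 rad/s.
Step 2 — Component impedances:
  R: Z = R = 1080 Ω
  L: Z = jωL = j·986.5·0.0347 = 0 + j34.23 Ω
  C: Z = 1/(jωC) = -j/(ω·C) = 0 - j2808 Ω
Step 3 — Parallel combination: 1/Z_total = 1/R + 1/L + 1/C; Z_total = 1.111 + j34.62 Ω = 34.63∠88.2° Ω.

Z = 1.111 + j34.62 Ω = 34.63∠88.2° Ω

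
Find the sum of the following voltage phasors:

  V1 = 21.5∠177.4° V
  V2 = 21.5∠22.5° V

Step 1 — Convert each phasor to rectangular form:
  V1 = 21.5·(cos(177.4°) + j·sin(177.4°)) = -21.48 + j0.9753 V
  V2 = 21.5·(cos(22.5°) + j·sin(22.5°)) = 19.86 + j8.228 V
Step 2 — Sum components: V_total = -1.614 + j9.203 V.
Step 3 — Convert to polar: |V_total| = 9.344 V, ∠V_total = 100.0°.

V_total = 9.344∠100.0° V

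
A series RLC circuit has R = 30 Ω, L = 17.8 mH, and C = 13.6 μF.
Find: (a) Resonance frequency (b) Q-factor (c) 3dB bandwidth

Step 1 — Resonance condition Im(Z)=0 gives ω₀ = 1/√(LC).
Step 2 — ω₀ = 1/√(0.0178·1.36e-05) = 2032 rad/s.
Step 3 — f₀ = ω₀/(2π) = 323.5 Hz.
Step 4 — Series Q: Q = ω₀L/R = 2032·0.0178/30 = 1.206.
Step 5 — 3dB bandwidth: Δω = ω₀/Q = 1685 rad/s; BW = Δω/(2π) = 268.2 Hz.

(a) f₀ = 323.5 Hz  (b) Q = 1.206  (c) BW = 268.2 Hz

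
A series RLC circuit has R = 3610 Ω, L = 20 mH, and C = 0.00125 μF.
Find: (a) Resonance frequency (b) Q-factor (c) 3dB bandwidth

Step 1 — Resonance: ω₀ = 1/√(LC) = 1/√(0.02·1.25e-09) = 2e+05 rad/s.
Step 2 — f₀ = ω₀/(2π) = 3.183e+04 Hz.
Step 3 — Series Q: Q = ω₀L/R = 2e+05·0.02/3610 = 1.108.
Step 4 — Bandwidth: Δω = ω₀/Q = 1.805e+05 rad/s; BW = Δω/(2π) = 2.873e+04 Hz.

(a) f₀ = 3.183e+04 Hz  (b) Q = 1.108  (c) BW = 2.873e+04 Hz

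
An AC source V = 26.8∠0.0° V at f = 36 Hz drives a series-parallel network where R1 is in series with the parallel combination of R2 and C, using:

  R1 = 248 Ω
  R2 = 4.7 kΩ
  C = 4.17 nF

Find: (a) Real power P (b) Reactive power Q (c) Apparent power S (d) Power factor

Step 1 — Angular frequency: ω = 2π·f = 2π·36 = 226.2 rad/s.
Step 2 — Component impedances:
  R1: Z = R = 248 Ω
  R2: Z = R = 4700 Ω
  C: Z = 1/(jωC) = -j/(ω·C) = 0 - j1.06e+06 Ω
Step 3 — Parallel branch: R2 || C = 1/(1/R2 + 1/C) = 4700 - j20.84 Ω.
Step 4 — Series with R1: Z_total = R1 + (R2 || C) = 4948 - j20.84 Ω = 4948∠-0.2° Ω.
Step 5 — Source phasor: V = 26.8∠0.0° V = 26.8 V.
Step 6 — Current: I = V / Z = 0.005416 + j2.281e-05 A = 0.005416∠0.2° A.
Step 7 — Complex power: S = V·I* = 0.1452 - j0.0006113 VA.
Step 8 — Real power: P = Re(S) = 0.1452 W.
Step 9 — Reactive power: Q = Im(S) = -0.0006113 VAR.
Step 10 — Apparent power: |S| = 0.1452 VA.
Step 11 — Power factor: PF = P/|S| = 1 (leading).

(a) P = 0.1452 W  (b) Q = -0.0006113 VAR  (c) S = 0.1452 VA  (d) PF = 1 (leading)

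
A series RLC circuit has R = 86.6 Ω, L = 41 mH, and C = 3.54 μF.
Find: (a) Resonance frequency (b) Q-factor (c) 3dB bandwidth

Step 1 — Resonance: ω₀ = 1/√(LC) = 1/√(0.041·3.54e-06) = 2625 rad/s.
Step 2 — f₀ = ω₀/(2π) = 417.8 Hz.
Step 3 — Series Q: Q = ω₀L/R = 2625·0.041/86.6 = 1.243.
Step 4 — Bandwidth: Δω = ω₀/Q = 2112 rad/s; BW = Δω/(2π) = 336.2 Hz.

(a) f₀ = 417.8 Hz  (b) Q = 1.243  (c) BW = 336.2 Hz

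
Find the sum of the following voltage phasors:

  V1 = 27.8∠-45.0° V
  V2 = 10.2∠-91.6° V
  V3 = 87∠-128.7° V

Step 1 — Convert each phasor to rectangular form:
  V1 = 27.8·(cos(-45.0°) + j·sin(-45.0°)) = 19.66 - j19.66 V
  V2 = 10.2·(cos(-91.6°) + j·sin(-91.6°)) = -0.2848 - j10.2 V
  V3 = 87·(cos(-128.7°) + j·sin(-128.7°)) = -54.4 - j67.9 V
Step 2 — Sum components: V_total = -35.02 - j97.75 V.
Step 3 — Convert to polar: |V_total| = 103.8 V, ∠V_total = -109.7°.

V_total = 103.8∠-109.7° V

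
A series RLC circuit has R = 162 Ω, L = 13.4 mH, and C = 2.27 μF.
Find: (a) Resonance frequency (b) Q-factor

Step 1 — Resonance condition Im(Z)=0 gives ω₀ = 1/√(LC).
Step 2 — ω₀ = 1/√(0.0134·2.27e-06) = 5734 rad/s.
Step 3 — f₀ = ω₀/(2π) = 912.5 Hz.
Step 4 — Series Q: Q = ω₀L/R = 5734·0.0134/162 = 0.4743.

(a) f₀ = 912.5 Hz  (b) Q = 0.4743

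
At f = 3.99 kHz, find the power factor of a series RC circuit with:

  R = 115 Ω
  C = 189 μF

Step 1 — Angular frequency: ω = 2π·f = 2π·3990 = 2.507e+04 rad/s.
Step 2 — Component impedances:
  R: Z = R = 115 Ω
  C: Z = 1/(jωC) = -j/(ω·C) = 0 - j0.2111 Ω
Step 3 — Series combination: Z_total = R + C = 115 - j0.2111 Ω = 115∠-0.1° Ω.
Step 4 — Power factor: PF = cos(φ) = Re(Z)/|Z| = 115/115 = 1.
Step 5 — Type: Im(Z) = -0.2111 ⇒ leading (phase φ = -0.1°).

PF = 1 (leading, φ = -0.1°)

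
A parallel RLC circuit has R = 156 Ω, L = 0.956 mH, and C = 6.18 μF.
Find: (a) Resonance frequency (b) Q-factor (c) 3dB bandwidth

Step 1 — Resonance: ω₀ = 1/√(LC) = 1/√(0.000956·6.18e-06) = 1.301e+04 rad/s.
Step 2 — f₀ = ω₀/(2π) = 2071 Hz.
Step 3 — Parallel Q: Q = R/(ω₀L) = 156/(1.301e+04·0.000956) = 12.54.
Step 4 — Bandwidth: Δω = ω₀/Q = 1037 rad/s; BW = Δω/(2π) = 165.1 Hz.

(a) f₀ = 2071 Hz  (b) Q = 12.54  (c) BW = 165.1 Hz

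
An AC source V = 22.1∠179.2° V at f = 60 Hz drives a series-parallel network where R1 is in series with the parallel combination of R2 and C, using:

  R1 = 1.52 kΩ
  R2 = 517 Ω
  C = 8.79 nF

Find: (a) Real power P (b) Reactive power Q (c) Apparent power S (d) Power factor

Step 1 — Angular frequency: ω = 2π·f = 2π·60 = 377 rad/s.
Step 2 — Component impedances:
  R1: Z = R = 1520 Ω
  R2: Z = R = 517 Ω
  C: Z = 1/(jωC) = -j/(ω·C) = 0 - j3.018e+05 Ω
Step 3 — Parallel branch: R2 || C = 1/(1/R2 + 1/C) = 517 - j0.8857 Ω.
Step 4 — Series with R1: Z_total = R1 + (R2 || C) = 2037 - j0.8857 Ω = 2037∠-0.0° Ω.
Step 5 — Source phasor: V = 22.1∠179.2° V = -22.1 + j0.3086 V.
Step 6 — Current: I = V / Z = -0.01085 + j0.0001468 A = 0.01085∠179.2° A.
Step 7 — Complex power: S = V·I* = 0.2398 - j0.0001043 VA.
Step 8 — Real power: P = Re(S) = 0.2398 W.
Step 9 — Reactive power: Q = Im(S) = -0.0001043 VAR.
Step 10 — Apparent power: |S| = 0.2398 VA.
Step 11 — Power factor: PF = P/|S| = 1 (leading).

(a) P = 0.2398 W  (b) Q = -0.0001043 VAR  (c) S = 0.2398 VA  (d) PF = 1 (leading)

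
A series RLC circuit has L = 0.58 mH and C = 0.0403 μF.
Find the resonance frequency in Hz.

Step 1 — Resonance condition Im(Z)=0 gives ω₀ = 1/√(LC).
Step 2 — ω₀ = 1/√(0.00058·4.03e-08) = 2.068e+05 rad/s.
Step 3 — f₀ = ω₀/(2π) = 3.292e+04 Hz.

f₀ = 3.292e+04 Hz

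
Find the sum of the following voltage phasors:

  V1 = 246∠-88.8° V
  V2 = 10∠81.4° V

Step 1 — Convert each phasor to rectangular form:
  V1 = 246·(cos(-88.8°) + j·sin(-88.8°)) = 5.152 - j245.9 V
  V2 = 10·(cos(81.4°) + j·sin(81.4°)) = 1.495 + j9.888 V
Step 2 — Sum components: V_total = 6.647 - j236.1 V.
Step 3 — Convert to polar: |V_total| = 236.2 V, ∠V_total = -88.4°.

V_total = 236.2∠-88.4° V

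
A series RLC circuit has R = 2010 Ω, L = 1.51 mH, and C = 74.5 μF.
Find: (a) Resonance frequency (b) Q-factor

Step 1 — Resonance condition Im(Z)=0 gives ω₀ = 1/√(LC).
Step 2 — ω₀ = 1/√(0.00151·7.45e-05) = 2981 rad/s.
Step 3 — f₀ = ω₀/(2π) = 474.5 Hz.
Step 4 — Series Q: Q = ω₀L/R = 2981·0.00151/2010 = 0.00224.

(a) f₀ = 474.5 Hz  (b) Q = 0.00224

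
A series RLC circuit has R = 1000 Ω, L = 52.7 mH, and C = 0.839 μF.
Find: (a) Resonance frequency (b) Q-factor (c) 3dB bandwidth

Step 1 — Resonance: ω₀ = 1/√(LC) = 1/√(0.0527·8.39e-07) = 4756 rad/s.
Step 2 — f₀ = ω₀/(2π) = 756.9 Hz.
Step 3 — Series Q: Q = ω₀L/R = 4756·0.0527/1000 = 0.2506.
Step 4 — Bandwidth: Δω = ω₀/Q = 1.898e+04 rad/s; BW = Δω/(2π) = 3020 Hz.

(a) f₀ = 756.9 Hz  (b) Q = 0.2506  (c) BW = 3020 Hz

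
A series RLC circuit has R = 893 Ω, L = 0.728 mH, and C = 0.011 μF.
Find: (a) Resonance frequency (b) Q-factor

Step 1 — Resonance condition Im(Z)=0 gives ω₀ = 1/√(LC).
Step 2 — ω₀ = 1/√(0.000728·1.1e-08) = 3.534e+05 rad/s.
Step 3 — f₀ = ω₀/(2π) = 5.624e+04 Hz.
Step 4 — Series Q: Q = ω₀L/R = 3.534e+05·0.000728/893 = 0.2881.

(a) f₀ = 5.624e+04 Hz  (b) Q = 0.2881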